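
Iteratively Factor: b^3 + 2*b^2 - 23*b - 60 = (b + 4)*(b^2 - 2*b - 15) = (b - 5)*(b + 4)*(b + 3)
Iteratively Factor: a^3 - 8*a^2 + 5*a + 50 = (a + 2)*(a^2 - 10*a + 25) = (a - 5)*(a + 2)*(a - 5)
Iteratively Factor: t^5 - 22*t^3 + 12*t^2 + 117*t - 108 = (t - 3)*(t^4 + 3*t^3 - 13*t^2 - 27*t + 36) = (t - 3)^2*(t^3 + 6*t^2 + 5*t - 12) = (t - 3)^2*(t + 4)*(t^2 + 2*t - 3) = (t - 3)^2*(t - 1)*(t + 4)*(t + 3)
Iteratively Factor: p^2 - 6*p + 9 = (p - 3)*(p - 3)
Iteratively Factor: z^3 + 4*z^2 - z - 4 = (z + 1)*(z^2 + 3*z - 4) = (z + 1)*(z + 4)*(z - 1)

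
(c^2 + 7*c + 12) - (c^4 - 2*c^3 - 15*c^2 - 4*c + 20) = -c^4 + 2*c^3 + 16*c^2 + 11*c - 8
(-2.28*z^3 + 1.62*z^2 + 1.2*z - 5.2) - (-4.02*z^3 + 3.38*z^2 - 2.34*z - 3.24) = 1.74*z^3 - 1.76*z^2 + 3.54*z - 1.96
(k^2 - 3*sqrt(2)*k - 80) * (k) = k^3 - 3*sqrt(2)*k^2 - 80*k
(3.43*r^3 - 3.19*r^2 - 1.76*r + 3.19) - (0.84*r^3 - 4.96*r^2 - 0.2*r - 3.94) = 2.59*r^3 + 1.77*r^2 - 1.56*r + 7.13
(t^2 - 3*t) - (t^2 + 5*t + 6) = -8*t - 6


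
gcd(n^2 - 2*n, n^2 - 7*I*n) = n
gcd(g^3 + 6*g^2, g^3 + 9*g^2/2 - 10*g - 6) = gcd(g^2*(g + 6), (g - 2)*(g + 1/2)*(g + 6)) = g + 6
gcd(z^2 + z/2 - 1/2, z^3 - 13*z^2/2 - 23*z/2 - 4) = z + 1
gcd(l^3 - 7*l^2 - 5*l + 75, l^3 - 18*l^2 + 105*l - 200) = l^2 - 10*l + 25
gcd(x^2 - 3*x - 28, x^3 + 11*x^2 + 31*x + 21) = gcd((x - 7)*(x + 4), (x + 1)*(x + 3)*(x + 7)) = 1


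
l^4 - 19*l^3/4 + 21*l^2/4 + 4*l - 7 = (l - 2)^2*(l - 7/4)*(l + 1)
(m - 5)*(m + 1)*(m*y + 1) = m^3*y - 4*m^2*y + m^2 - 5*m*y - 4*m - 5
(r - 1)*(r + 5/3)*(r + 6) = r^3 + 20*r^2/3 + 7*r/3 - 10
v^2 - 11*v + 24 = (v - 8)*(v - 3)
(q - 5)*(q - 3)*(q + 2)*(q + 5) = q^4 - q^3 - 31*q^2 + 25*q + 150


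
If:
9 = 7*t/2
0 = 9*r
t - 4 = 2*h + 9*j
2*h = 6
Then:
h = 3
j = -52/63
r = 0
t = 18/7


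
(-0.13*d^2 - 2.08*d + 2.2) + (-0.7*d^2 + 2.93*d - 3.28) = -0.83*d^2 + 0.85*d - 1.08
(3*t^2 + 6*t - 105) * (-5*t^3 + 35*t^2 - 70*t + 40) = -15*t^5 + 75*t^4 + 525*t^3 - 3975*t^2 + 7590*t - 4200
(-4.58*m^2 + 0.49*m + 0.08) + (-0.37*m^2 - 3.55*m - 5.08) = -4.95*m^2 - 3.06*m - 5.0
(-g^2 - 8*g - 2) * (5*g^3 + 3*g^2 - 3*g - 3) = -5*g^5 - 43*g^4 - 31*g^3 + 21*g^2 + 30*g + 6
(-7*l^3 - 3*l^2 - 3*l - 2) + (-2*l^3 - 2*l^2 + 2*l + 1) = -9*l^3 - 5*l^2 - l - 1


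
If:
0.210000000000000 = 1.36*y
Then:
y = 0.15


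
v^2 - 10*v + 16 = (v - 8)*(v - 2)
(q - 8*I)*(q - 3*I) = q^2 - 11*I*q - 24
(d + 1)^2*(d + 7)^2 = d^4 + 16*d^3 + 78*d^2 + 112*d + 49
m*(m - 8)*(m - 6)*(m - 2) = m^4 - 16*m^3 + 76*m^2 - 96*m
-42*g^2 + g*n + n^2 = (-6*g + n)*(7*g + n)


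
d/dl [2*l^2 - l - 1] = 4*l - 1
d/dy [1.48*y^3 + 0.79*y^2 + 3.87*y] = 4.44*y^2 + 1.58*y + 3.87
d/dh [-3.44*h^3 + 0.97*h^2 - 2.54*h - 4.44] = -10.32*h^2 + 1.94*h - 2.54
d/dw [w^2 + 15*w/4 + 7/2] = 2*w + 15/4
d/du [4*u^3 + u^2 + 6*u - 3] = 12*u^2 + 2*u + 6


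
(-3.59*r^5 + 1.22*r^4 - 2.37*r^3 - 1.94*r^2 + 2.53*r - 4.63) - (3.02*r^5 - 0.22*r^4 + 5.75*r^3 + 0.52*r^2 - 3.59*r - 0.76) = -6.61*r^5 + 1.44*r^4 - 8.12*r^3 - 2.46*r^2 + 6.12*r - 3.87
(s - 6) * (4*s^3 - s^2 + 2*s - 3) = 4*s^4 - 25*s^3 + 8*s^2 - 15*s + 18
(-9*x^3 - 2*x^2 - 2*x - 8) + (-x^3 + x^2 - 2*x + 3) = -10*x^3 - x^2 - 4*x - 5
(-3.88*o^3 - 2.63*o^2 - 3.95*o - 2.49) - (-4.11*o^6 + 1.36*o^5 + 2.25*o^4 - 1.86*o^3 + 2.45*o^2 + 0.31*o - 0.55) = 4.11*o^6 - 1.36*o^5 - 2.25*o^4 - 2.02*o^3 - 5.08*o^2 - 4.26*o - 1.94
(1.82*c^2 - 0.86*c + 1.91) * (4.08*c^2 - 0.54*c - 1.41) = 7.4256*c^4 - 4.4916*c^3 + 5.691*c^2 + 0.1812*c - 2.6931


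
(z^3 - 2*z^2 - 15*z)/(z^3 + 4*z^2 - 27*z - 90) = z/(z + 6)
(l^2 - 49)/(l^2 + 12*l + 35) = (l - 7)/(l + 5)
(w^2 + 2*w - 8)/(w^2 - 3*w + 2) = (w + 4)/(w - 1)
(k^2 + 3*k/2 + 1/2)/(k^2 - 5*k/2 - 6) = (2*k^2 + 3*k + 1)/(2*k^2 - 5*k - 12)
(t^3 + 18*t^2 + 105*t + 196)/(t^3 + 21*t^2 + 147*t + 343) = (t + 4)/(t + 7)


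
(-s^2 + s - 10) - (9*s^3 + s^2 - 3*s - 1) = -9*s^3 - 2*s^2 + 4*s - 9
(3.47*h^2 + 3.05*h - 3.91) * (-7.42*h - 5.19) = -25.7474*h^3 - 40.6403*h^2 + 13.1827*h + 20.2929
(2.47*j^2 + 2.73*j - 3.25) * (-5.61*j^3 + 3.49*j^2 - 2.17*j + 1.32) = -13.8567*j^5 - 6.695*j^4 + 22.4003*j^3 - 14.0062*j^2 + 10.6561*j - 4.29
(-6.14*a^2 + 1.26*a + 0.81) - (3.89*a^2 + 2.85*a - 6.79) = -10.03*a^2 - 1.59*a + 7.6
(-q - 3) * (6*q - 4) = -6*q^2 - 14*q + 12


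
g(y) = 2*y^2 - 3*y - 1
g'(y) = 4*y - 3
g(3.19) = 9.78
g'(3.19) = 9.76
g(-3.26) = 30.04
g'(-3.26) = -16.04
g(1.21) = -1.70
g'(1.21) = 1.84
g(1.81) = 0.12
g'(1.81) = 4.24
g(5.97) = 52.37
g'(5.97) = 20.88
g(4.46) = 25.40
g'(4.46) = 14.84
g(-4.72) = 57.72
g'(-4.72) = -21.88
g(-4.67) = 56.63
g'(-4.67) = -21.68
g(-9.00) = 188.00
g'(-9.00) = -39.00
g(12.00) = 251.00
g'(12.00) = 45.00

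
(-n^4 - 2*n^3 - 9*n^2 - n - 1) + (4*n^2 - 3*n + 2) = -n^4 - 2*n^3 - 5*n^2 - 4*n + 1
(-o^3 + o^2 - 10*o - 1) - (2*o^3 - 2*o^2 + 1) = -3*o^3 + 3*o^2 - 10*o - 2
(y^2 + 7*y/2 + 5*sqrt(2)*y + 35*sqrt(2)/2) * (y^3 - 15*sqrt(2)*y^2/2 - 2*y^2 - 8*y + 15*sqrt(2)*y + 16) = y^5 - 5*sqrt(2)*y^4/2 + 3*y^4/2 - 90*y^3 - 15*sqrt(2)*y^3/4 - 249*y^2/2 - 45*sqrt(2)*y^2/2 - 60*sqrt(2)*y + 581*y + 280*sqrt(2)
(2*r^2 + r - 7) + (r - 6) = 2*r^2 + 2*r - 13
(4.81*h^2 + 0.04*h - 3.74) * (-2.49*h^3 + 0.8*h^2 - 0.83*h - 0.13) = -11.9769*h^5 + 3.7484*h^4 + 5.3523*h^3 - 3.6505*h^2 + 3.099*h + 0.4862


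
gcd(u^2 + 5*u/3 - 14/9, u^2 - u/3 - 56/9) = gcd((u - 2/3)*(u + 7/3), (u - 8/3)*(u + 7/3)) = u + 7/3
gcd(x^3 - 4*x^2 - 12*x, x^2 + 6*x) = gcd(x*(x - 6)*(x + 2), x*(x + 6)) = x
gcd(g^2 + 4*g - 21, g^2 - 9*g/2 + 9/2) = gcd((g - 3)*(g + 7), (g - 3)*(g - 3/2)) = g - 3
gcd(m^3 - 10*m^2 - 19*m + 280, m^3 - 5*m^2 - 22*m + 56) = m - 7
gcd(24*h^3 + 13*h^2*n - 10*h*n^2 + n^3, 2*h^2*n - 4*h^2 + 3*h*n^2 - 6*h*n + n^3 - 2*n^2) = h + n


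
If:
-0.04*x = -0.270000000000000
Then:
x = 6.75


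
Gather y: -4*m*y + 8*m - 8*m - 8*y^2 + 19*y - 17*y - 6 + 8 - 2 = -8*y^2 + y*(2 - 4*m)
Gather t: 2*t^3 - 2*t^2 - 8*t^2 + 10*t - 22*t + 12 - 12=2*t^3 - 10*t^2 - 12*t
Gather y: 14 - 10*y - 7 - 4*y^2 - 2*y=-4*y^2 - 12*y + 7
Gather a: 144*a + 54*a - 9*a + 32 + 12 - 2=189*a + 42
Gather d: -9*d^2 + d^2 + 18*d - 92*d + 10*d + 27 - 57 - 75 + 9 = -8*d^2 - 64*d - 96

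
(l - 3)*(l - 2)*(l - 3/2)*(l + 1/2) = l^4 - 6*l^3 + 41*l^2/4 - 9*l/4 - 9/2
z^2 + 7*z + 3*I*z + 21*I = (z + 7)*(z + 3*I)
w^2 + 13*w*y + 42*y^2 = (w + 6*y)*(w + 7*y)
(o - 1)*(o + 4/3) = o^2 + o/3 - 4/3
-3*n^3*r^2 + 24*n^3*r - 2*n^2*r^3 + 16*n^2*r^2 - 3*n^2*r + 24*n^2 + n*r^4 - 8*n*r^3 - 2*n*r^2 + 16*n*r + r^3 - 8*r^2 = (-3*n + r)*(n + r)*(r - 8)*(n*r + 1)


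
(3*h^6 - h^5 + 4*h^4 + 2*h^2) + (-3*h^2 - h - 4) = 3*h^6 - h^5 + 4*h^4 - h^2 - h - 4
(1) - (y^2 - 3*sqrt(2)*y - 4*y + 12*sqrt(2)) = -y^2 + 4*y + 3*sqrt(2)*y - 12*sqrt(2) + 1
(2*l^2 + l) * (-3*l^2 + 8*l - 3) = -6*l^4 + 13*l^3 + 2*l^2 - 3*l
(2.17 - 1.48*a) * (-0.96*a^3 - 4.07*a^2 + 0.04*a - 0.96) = 1.4208*a^4 + 3.9404*a^3 - 8.8911*a^2 + 1.5076*a - 2.0832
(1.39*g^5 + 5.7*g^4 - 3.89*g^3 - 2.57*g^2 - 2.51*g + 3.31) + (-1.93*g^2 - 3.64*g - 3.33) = 1.39*g^5 + 5.7*g^4 - 3.89*g^3 - 4.5*g^2 - 6.15*g - 0.02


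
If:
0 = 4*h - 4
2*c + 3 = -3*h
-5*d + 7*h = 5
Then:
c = -3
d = 2/5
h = 1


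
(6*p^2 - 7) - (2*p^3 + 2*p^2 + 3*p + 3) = -2*p^3 + 4*p^2 - 3*p - 10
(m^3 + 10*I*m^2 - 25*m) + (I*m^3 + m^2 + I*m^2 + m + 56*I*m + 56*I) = m^3 + I*m^3 + m^2 + 11*I*m^2 - 24*m + 56*I*m + 56*I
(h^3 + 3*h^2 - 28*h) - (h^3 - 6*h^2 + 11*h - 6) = 9*h^2 - 39*h + 6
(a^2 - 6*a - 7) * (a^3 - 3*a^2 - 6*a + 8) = a^5 - 9*a^4 + 5*a^3 + 65*a^2 - 6*a - 56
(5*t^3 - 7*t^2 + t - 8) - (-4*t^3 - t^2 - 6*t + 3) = 9*t^3 - 6*t^2 + 7*t - 11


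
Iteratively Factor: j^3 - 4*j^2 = (j)*(j^2 - 4*j) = j^2*(j - 4)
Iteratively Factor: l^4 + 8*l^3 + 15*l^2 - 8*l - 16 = (l + 1)*(l^3 + 7*l^2 + 8*l - 16) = (l + 1)*(l + 4)*(l^2 + 3*l - 4) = (l - 1)*(l + 1)*(l + 4)*(l + 4)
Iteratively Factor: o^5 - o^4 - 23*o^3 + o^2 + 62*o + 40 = (o - 2)*(o^4 + o^3 - 21*o^2 - 41*o - 20) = (o - 5)*(o - 2)*(o^3 + 6*o^2 + 9*o + 4) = (o - 5)*(o - 2)*(o + 4)*(o^2 + 2*o + 1) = (o - 5)*(o - 2)*(o + 1)*(o + 4)*(o + 1)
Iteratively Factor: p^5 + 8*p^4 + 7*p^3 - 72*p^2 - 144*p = (p + 4)*(p^4 + 4*p^3 - 9*p^2 - 36*p) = (p + 3)*(p + 4)*(p^3 + p^2 - 12*p) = (p + 3)*(p + 4)^2*(p^2 - 3*p) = p*(p + 3)*(p + 4)^2*(p - 3)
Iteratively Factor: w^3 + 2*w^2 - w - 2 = (w + 2)*(w^2 - 1) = (w - 1)*(w + 2)*(w + 1)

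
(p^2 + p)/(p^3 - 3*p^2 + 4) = p/(p^2 - 4*p + 4)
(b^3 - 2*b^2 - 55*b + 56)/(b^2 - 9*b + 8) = b + 7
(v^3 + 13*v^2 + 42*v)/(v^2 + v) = (v^2 + 13*v + 42)/(v + 1)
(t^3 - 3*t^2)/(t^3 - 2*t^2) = (t - 3)/(t - 2)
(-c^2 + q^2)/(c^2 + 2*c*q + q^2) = (-c + q)/(c + q)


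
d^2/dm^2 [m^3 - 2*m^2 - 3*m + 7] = 6*m - 4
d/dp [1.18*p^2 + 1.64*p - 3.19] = 2.36*p + 1.64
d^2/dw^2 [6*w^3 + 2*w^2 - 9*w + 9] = 36*w + 4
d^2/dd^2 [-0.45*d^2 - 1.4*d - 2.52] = -0.900000000000000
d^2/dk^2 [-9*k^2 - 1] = -18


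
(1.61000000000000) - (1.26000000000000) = 0.350000000000000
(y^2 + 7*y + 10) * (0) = 0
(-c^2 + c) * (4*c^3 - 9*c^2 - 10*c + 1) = -4*c^5 + 13*c^4 + c^3 - 11*c^2 + c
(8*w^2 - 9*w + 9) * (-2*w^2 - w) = -16*w^4 + 10*w^3 - 9*w^2 - 9*w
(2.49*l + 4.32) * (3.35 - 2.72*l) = -6.7728*l^2 - 3.4089*l + 14.472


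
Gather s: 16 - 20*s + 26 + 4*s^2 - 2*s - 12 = 4*s^2 - 22*s + 30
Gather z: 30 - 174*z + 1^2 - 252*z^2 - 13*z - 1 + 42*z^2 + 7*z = -210*z^2 - 180*z + 30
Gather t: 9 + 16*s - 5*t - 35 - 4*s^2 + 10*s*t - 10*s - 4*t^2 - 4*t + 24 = -4*s^2 + 6*s - 4*t^2 + t*(10*s - 9) - 2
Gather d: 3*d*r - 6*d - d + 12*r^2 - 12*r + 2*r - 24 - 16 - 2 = d*(3*r - 7) + 12*r^2 - 10*r - 42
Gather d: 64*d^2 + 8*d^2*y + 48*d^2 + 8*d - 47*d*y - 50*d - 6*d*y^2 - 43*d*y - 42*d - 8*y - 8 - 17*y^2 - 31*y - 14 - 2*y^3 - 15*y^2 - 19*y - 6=d^2*(8*y + 112) + d*(-6*y^2 - 90*y - 84) - 2*y^3 - 32*y^2 - 58*y - 28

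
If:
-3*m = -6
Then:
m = 2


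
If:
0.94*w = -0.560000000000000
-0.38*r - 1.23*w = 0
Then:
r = 1.93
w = -0.60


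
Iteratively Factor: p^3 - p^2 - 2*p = (p + 1)*(p^2 - 2*p) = p*(p + 1)*(p - 2)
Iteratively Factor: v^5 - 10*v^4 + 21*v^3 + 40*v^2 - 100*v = (v + 2)*(v^4 - 12*v^3 + 45*v^2 - 50*v) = (v - 5)*(v + 2)*(v^3 - 7*v^2 + 10*v) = (v - 5)*(v - 2)*(v + 2)*(v^2 - 5*v) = v*(v - 5)*(v - 2)*(v + 2)*(v - 5)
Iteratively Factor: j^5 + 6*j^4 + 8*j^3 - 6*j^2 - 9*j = (j + 3)*(j^4 + 3*j^3 - j^2 - 3*j) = (j - 1)*(j + 3)*(j^3 + 4*j^2 + 3*j) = j*(j - 1)*(j + 3)*(j^2 + 4*j + 3) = j*(j - 1)*(j + 3)^2*(j + 1)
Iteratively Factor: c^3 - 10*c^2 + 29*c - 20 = (c - 1)*(c^2 - 9*c + 20) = (c - 5)*(c - 1)*(c - 4)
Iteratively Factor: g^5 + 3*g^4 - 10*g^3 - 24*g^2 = (g + 4)*(g^4 - g^3 - 6*g^2) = g*(g + 4)*(g^3 - g^2 - 6*g) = g*(g - 3)*(g + 4)*(g^2 + 2*g) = g*(g - 3)*(g + 2)*(g + 4)*(g)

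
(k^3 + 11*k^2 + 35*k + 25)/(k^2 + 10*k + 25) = k + 1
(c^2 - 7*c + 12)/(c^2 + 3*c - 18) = (c - 4)/(c + 6)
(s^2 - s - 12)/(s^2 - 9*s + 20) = (s + 3)/(s - 5)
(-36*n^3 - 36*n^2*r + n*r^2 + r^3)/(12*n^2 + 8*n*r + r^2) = (-6*n^2 - 5*n*r + r^2)/(2*n + r)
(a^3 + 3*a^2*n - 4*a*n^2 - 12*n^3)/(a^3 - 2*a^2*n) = 1 + 5*n/a + 6*n^2/a^2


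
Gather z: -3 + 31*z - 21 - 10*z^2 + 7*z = -10*z^2 + 38*z - 24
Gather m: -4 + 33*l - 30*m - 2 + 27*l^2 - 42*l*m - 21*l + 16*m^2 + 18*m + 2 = 27*l^2 + 12*l + 16*m^2 + m*(-42*l - 12) - 4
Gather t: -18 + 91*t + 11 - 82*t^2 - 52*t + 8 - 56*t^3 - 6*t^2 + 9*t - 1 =-56*t^3 - 88*t^2 + 48*t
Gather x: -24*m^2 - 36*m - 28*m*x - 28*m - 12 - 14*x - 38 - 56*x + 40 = -24*m^2 - 64*m + x*(-28*m - 70) - 10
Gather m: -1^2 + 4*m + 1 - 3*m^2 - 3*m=-3*m^2 + m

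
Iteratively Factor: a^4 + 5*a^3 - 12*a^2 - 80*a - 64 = (a + 1)*(a^3 + 4*a^2 - 16*a - 64) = (a - 4)*(a + 1)*(a^2 + 8*a + 16) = (a - 4)*(a + 1)*(a + 4)*(a + 4)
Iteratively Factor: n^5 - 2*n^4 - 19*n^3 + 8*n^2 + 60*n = (n - 2)*(n^4 - 19*n^2 - 30*n) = (n - 2)*(n + 2)*(n^3 - 2*n^2 - 15*n) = n*(n - 2)*(n + 2)*(n^2 - 2*n - 15) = n*(n - 5)*(n - 2)*(n + 2)*(n + 3)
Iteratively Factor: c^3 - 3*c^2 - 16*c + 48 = (c + 4)*(c^2 - 7*c + 12) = (c - 3)*(c + 4)*(c - 4)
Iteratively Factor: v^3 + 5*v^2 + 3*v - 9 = (v + 3)*(v^2 + 2*v - 3) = (v - 1)*(v + 3)*(v + 3)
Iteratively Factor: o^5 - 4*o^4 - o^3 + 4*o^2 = (o)*(o^4 - 4*o^3 - o^2 + 4*o) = o*(o - 1)*(o^3 - 3*o^2 - 4*o) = o^2*(o - 1)*(o^2 - 3*o - 4) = o^2*(o - 4)*(o - 1)*(o + 1)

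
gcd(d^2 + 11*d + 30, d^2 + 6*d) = d + 6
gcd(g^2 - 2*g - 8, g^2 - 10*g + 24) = g - 4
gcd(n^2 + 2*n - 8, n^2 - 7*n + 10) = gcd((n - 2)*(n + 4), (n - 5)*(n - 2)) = n - 2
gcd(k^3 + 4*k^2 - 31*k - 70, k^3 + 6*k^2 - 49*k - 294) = k + 7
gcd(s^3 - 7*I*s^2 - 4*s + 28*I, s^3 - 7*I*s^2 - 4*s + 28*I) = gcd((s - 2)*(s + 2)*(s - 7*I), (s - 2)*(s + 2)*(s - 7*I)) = s^3 - 7*I*s^2 - 4*s + 28*I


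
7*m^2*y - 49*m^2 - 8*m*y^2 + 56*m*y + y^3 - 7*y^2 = (-7*m + y)*(-m + y)*(y - 7)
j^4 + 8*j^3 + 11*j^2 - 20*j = j*(j - 1)*(j + 4)*(j + 5)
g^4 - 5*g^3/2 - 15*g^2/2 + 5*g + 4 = (g - 4)*(g - 1)*(g + 1/2)*(g + 2)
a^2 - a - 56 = (a - 8)*(a + 7)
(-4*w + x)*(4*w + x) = -16*w^2 + x^2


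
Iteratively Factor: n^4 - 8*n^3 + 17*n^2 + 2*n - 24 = (n - 2)*(n^3 - 6*n^2 + 5*n + 12) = (n - 3)*(n - 2)*(n^2 - 3*n - 4) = (n - 4)*(n - 3)*(n - 2)*(n + 1)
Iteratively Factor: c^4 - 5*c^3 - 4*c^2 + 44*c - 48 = (c - 4)*(c^3 - c^2 - 8*c + 12) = (c - 4)*(c + 3)*(c^2 - 4*c + 4) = (c - 4)*(c - 2)*(c + 3)*(c - 2)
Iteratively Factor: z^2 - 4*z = (z - 4)*(z)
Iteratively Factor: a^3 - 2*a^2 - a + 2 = (a - 1)*(a^2 - a - 2) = (a - 2)*(a - 1)*(a + 1)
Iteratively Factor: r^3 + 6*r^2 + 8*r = (r + 2)*(r^2 + 4*r) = r*(r + 2)*(r + 4)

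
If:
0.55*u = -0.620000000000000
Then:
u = -1.13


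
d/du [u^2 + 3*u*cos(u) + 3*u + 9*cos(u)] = -3*u*sin(u) + 2*u - 9*sin(u) + 3*cos(u) + 3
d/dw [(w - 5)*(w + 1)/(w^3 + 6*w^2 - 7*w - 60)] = (-w^4 + 8*w^3 + 32*w^2 - 60*w + 205)/(w^6 + 12*w^5 + 22*w^4 - 204*w^3 - 671*w^2 + 840*w + 3600)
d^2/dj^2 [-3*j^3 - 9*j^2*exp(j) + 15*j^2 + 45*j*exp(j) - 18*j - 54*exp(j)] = -9*j^2*exp(j) + 9*j*exp(j) - 18*j + 18*exp(j) + 30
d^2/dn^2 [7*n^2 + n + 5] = 14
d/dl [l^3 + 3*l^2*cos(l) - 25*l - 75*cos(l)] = -3*l^2*sin(l) + 3*l^2 + 6*l*cos(l) + 75*sin(l) - 25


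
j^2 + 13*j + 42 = (j + 6)*(j + 7)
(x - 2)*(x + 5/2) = x^2 + x/2 - 5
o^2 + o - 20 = (o - 4)*(o + 5)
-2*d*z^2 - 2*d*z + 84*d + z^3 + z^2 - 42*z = (-2*d + z)*(z - 6)*(z + 7)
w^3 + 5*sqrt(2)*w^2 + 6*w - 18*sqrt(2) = (w - sqrt(2))*(w + 3*sqrt(2))^2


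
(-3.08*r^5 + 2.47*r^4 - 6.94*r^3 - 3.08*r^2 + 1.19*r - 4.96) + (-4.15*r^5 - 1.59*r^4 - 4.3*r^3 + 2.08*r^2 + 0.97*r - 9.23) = -7.23*r^5 + 0.88*r^4 - 11.24*r^3 - 1.0*r^2 + 2.16*r - 14.19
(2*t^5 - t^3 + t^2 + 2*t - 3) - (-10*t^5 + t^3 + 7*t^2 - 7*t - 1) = 12*t^5 - 2*t^3 - 6*t^2 + 9*t - 2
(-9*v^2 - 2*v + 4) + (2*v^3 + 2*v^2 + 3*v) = 2*v^3 - 7*v^2 + v + 4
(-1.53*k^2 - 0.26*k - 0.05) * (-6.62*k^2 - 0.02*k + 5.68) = 10.1286*k^4 + 1.7518*k^3 - 8.3542*k^2 - 1.4758*k - 0.284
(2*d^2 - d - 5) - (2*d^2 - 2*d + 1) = d - 6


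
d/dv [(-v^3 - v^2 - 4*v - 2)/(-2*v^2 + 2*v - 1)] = (2*v^4 - 4*v^3 - 7*v^2 - 6*v + 8)/(4*v^4 - 8*v^3 + 8*v^2 - 4*v + 1)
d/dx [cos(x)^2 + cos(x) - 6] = -sin(x) - sin(2*x)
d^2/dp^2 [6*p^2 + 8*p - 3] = 12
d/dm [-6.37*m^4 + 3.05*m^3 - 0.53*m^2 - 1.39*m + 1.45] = -25.48*m^3 + 9.15*m^2 - 1.06*m - 1.39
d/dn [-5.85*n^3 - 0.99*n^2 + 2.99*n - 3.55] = -17.55*n^2 - 1.98*n + 2.99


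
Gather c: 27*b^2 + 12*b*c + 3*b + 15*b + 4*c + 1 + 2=27*b^2 + 18*b + c*(12*b + 4) + 3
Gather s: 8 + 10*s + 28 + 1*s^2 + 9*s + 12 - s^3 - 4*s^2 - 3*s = -s^3 - 3*s^2 + 16*s + 48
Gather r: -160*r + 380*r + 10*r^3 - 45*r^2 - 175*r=10*r^3 - 45*r^2 + 45*r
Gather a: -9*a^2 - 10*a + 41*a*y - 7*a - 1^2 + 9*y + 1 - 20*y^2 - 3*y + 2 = -9*a^2 + a*(41*y - 17) - 20*y^2 + 6*y + 2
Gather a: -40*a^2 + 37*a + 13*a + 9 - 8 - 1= -40*a^2 + 50*a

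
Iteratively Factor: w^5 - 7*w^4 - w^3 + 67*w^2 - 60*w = (w - 4)*(w^4 - 3*w^3 - 13*w^2 + 15*w) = w*(w - 4)*(w^3 - 3*w^2 - 13*w + 15) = w*(w - 4)*(w - 1)*(w^2 - 2*w - 15) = w*(w - 5)*(w - 4)*(w - 1)*(w + 3)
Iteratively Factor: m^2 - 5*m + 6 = (m - 2)*(m - 3)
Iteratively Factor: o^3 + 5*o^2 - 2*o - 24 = (o - 2)*(o^2 + 7*o + 12) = (o - 2)*(o + 3)*(o + 4)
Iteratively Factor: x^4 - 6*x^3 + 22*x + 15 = (x - 5)*(x^3 - x^2 - 5*x - 3) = (x - 5)*(x + 1)*(x^2 - 2*x - 3) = (x - 5)*(x - 3)*(x + 1)*(x + 1)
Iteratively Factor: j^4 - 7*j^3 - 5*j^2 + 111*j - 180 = (j - 3)*(j^3 - 4*j^2 - 17*j + 60) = (j - 5)*(j - 3)*(j^2 + j - 12) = (j - 5)*(j - 3)^2*(j + 4)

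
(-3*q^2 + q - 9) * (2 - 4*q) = 12*q^3 - 10*q^2 + 38*q - 18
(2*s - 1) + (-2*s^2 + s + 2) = -2*s^2 + 3*s + 1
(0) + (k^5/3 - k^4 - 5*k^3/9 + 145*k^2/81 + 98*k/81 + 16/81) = k^5/3 - k^4 - 5*k^3/9 + 145*k^2/81 + 98*k/81 + 16/81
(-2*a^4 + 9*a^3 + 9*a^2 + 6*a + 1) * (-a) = 2*a^5 - 9*a^4 - 9*a^3 - 6*a^2 - a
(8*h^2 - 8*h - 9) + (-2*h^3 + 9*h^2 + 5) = -2*h^3 + 17*h^2 - 8*h - 4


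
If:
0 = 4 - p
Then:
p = 4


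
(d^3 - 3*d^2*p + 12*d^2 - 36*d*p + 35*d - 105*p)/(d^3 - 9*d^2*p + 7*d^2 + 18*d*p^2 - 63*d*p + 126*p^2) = (-d - 5)/(-d + 6*p)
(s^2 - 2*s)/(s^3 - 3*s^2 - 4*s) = (2 - s)/(-s^2 + 3*s + 4)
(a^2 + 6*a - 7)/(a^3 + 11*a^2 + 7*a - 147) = (a - 1)/(a^2 + 4*a - 21)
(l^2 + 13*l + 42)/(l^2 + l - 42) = (l + 6)/(l - 6)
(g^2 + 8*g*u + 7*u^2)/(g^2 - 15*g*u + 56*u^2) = (g^2 + 8*g*u + 7*u^2)/(g^2 - 15*g*u + 56*u^2)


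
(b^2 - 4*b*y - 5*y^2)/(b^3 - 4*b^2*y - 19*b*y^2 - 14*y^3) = (-b + 5*y)/(-b^2 + 5*b*y + 14*y^2)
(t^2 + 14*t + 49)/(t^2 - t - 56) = (t + 7)/(t - 8)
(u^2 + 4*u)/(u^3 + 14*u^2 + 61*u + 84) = u/(u^2 + 10*u + 21)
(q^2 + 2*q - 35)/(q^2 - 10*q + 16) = (q^2 + 2*q - 35)/(q^2 - 10*q + 16)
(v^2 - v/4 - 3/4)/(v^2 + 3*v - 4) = (v + 3/4)/(v + 4)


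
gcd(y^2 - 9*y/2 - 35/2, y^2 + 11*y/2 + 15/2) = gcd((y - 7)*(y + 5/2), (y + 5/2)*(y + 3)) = y + 5/2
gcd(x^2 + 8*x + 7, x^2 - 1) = x + 1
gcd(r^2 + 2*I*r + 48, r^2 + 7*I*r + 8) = r + 8*I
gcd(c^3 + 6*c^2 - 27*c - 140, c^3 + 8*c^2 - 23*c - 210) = c^2 + 2*c - 35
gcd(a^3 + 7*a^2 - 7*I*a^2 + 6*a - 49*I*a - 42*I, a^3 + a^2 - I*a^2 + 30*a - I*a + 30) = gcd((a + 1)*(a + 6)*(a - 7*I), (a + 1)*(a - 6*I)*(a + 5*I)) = a + 1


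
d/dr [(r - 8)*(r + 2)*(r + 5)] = 3*r^2 - 2*r - 46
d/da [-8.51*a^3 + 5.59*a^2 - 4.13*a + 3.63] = -25.53*a^2 + 11.18*a - 4.13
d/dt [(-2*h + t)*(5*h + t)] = 3*h + 2*t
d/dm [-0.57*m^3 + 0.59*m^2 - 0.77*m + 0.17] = -1.71*m^2 + 1.18*m - 0.77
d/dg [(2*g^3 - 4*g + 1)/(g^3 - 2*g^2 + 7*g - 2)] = (-4*g^4 + 36*g^3 - 23*g^2 + 4*g + 1)/(g^6 - 4*g^5 + 18*g^4 - 32*g^3 + 57*g^2 - 28*g + 4)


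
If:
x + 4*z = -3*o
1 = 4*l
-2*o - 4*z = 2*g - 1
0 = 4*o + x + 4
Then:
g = 9/2 - 6*z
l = 1/4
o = 4*z - 4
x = 12 - 16*z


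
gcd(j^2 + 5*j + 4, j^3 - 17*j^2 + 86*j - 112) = 1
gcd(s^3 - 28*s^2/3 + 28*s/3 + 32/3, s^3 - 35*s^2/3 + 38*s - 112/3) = s - 2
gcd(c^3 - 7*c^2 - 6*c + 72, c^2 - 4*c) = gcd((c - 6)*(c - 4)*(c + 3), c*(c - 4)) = c - 4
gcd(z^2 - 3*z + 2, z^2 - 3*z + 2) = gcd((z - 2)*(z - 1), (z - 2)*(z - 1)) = z^2 - 3*z + 2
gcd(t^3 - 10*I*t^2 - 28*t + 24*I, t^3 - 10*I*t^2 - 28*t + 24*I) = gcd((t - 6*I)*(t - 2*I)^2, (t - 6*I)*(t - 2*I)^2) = t^3 - 10*I*t^2 - 28*t + 24*I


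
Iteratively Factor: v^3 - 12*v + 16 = (v - 2)*(v^2 + 2*v - 8) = (v - 2)*(v + 4)*(v - 2)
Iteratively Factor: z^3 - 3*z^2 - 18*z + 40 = (z - 2)*(z^2 - z - 20) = (z - 2)*(z + 4)*(z - 5)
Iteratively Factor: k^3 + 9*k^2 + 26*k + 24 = (k + 4)*(k^2 + 5*k + 6) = (k + 2)*(k + 4)*(k + 3)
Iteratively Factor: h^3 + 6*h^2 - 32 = (h + 4)*(h^2 + 2*h - 8) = (h + 4)^2*(h - 2)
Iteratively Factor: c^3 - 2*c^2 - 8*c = (c + 2)*(c^2 - 4*c) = c*(c + 2)*(c - 4)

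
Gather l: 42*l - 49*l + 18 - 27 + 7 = -7*l - 2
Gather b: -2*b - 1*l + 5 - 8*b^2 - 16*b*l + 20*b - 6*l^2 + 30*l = -8*b^2 + b*(18 - 16*l) - 6*l^2 + 29*l + 5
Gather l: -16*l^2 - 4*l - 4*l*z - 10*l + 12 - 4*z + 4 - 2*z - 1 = -16*l^2 + l*(-4*z - 14) - 6*z + 15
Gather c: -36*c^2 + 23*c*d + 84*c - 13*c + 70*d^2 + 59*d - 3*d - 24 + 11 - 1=-36*c^2 + c*(23*d + 71) + 70*d^2 + 56*d - 14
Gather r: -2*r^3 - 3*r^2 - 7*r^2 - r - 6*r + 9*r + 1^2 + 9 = -2*r^3 - 10*r^2 + 2*r + 10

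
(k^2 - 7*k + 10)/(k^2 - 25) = (k - 2)/(k + 5)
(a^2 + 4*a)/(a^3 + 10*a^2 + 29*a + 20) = a/(a^2 + 6*a + 5)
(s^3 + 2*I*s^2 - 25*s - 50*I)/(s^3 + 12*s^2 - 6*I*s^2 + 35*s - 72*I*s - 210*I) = (s^2 + s*(-5 + 2*I) - 10*I)/(s^2 + s*(7 - 6*I) - 42*I)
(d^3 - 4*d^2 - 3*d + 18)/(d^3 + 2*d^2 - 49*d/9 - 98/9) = 9*(d^2 - 6*d + 9)/(9*d^2 - 49)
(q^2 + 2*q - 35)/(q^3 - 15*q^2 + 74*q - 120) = (q + 7)/(q^2 - 10*q + 24)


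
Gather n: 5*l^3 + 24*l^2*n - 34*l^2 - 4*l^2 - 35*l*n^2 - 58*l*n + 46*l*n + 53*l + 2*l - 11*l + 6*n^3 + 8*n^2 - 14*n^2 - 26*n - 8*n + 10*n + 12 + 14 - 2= 5*l^3 - 38*l^2 + 44*l + 6*n^3 + n^2*(-35*l - 6) + n*(24*l^2 - 12*l - 24) + 24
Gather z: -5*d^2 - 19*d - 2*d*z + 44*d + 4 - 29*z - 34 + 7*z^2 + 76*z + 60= -5*d^2 + 25*d + 7*z^2 + z*(47 - 2*d) + 30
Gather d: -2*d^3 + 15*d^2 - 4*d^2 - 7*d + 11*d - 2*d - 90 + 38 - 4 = -2*d^3 + 11*d^2 + 2*d - 56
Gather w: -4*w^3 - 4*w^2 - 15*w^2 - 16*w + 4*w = -4*w^3 - 19*w^2 - 12*w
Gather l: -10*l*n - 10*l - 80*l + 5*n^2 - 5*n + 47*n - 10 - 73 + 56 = l*(-10*n - 90) + 5*n^2 + 42*n - 27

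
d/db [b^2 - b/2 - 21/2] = 2*b - 1/2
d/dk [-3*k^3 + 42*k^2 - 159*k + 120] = -9*k^2 + 84*k - 159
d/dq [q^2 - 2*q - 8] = 2*q - 2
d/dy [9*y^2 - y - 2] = 18*y - 1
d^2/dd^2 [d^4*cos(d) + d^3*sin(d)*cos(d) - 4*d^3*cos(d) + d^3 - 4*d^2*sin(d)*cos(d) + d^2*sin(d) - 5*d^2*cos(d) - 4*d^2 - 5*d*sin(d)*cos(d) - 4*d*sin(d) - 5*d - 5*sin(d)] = -d^4*cos(d) - 8*d^3*sin(d) - 2*d^3*sin(2*d) + 4*d^3*cos(d) + 23*d^2*sin(d) + 8*d^2*sin(2*d) + 17*d^2*cos(d) + 6*d^2*cos(2*d) + 24*d*sin(d) + 13*d*sin(2*d) - 20*d*cos(d) - 16*d*cos(2*d) + 6*d + 7*sin(d) - 4*sin(2*d) - 18*cos(d) - 10*cos(2*d) - 8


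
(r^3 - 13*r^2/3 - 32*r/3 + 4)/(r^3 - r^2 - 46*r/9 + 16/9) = 3*(r - 6)/(3*r - 8)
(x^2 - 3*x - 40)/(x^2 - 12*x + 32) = (x + 5)/(x - 4)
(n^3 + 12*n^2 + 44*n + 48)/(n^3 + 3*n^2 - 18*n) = (n^2 + 6*n + 8)/(n*(n - 3))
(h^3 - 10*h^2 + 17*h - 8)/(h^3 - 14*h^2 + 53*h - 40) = (h - 1)/(h - 5)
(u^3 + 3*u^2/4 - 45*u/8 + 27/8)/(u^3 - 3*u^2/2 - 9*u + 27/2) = (u - 3/4)/(u - 3)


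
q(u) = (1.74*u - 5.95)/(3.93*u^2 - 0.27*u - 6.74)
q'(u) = (0.27 - 7.86*u)*(1.74*u - 5.95)/(3.93*u^2 - 0.27*u - 6.74)^2 + 1.74/(3.93*u^2 - 0.27*u - 6.74)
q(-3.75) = -0.25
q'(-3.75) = -0.12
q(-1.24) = 22.37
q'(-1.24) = -623.03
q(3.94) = 0.02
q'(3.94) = 0.02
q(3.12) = -0.02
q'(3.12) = 0.07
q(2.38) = -0.12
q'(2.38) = 0.27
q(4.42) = 0.03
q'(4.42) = 0.01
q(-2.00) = -0.99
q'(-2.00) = -1.48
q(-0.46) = 1.17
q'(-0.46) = -1.08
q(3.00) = -0.03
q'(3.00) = 0.08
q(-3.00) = -0.38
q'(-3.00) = -0.25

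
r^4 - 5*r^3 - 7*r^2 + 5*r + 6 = (r - 6)*(r - 1)*(r + 1)^2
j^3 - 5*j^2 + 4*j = j*(j - 4)*(j - 1)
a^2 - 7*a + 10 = (a - 5)*(a - 2)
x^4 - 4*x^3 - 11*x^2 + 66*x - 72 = (x - 3)^2*(x - 2)*(x + 4)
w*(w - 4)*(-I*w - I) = -I*w^3 + 3*I*w^2 + 4*I*w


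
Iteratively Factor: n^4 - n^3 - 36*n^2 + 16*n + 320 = (n + 4)*(n^3 - 5*n^2 - 16*n + 80) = (n - 5)*(n + 4)*(n^2 - 16) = (n - 5)*(n - 4)*(n + 4)*(n + 4)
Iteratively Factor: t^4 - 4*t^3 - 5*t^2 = (t)*(t^3 - 4*t^2 - 5*t) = t*(t + 1)*(t^2 - 5*t) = t^2*(t + 1)*(t - 5)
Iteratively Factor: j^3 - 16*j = (j + 4)*(j^2 - 4*j) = (j - 4)*(j + 4)*(j)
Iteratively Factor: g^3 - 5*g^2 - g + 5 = (g - 1)*(g^2 - 4*g - 5) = (g - 5)*(g - 1)*(g + 1)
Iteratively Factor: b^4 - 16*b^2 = (b - 4)*(b^3 + 4*b^2) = b*(b - 4)*(b^2 + 4*b) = b^2*(b - 4)*(b + 4)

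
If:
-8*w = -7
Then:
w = 7/8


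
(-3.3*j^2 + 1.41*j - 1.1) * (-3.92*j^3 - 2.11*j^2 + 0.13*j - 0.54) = 12.936*j^5 + 1.4358*j^4 + 0.9079*j^3 + 4.2863*j^2 - 0.9044*j + 0.594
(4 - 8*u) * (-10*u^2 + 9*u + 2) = 80*u^3 - 112*u^2 + 20*u + 8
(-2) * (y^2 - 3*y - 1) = -2*y^2 + 6*y + 2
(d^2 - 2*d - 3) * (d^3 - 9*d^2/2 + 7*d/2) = d^5 - 13*d^4/2 + 19*d^3/2 + 13*d^2/2 - 21*d/2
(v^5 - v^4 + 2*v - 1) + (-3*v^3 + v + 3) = v^5 - v^4 - 3*v^3 + 3*v + 2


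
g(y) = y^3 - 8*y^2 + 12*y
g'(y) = 3*y^2 - 16*y + 12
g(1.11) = 4.83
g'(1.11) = -2.06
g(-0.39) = -5.96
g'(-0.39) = 18.70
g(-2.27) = -80.16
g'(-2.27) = 63.78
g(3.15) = -10.32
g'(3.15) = -8.63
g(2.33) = -2.82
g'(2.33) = -8.99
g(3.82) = -15.16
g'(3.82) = -5.34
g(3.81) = -15.10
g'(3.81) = -5.41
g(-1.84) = -55.39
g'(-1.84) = 51.60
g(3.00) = -9.00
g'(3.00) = -9.00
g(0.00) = 0.00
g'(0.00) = 12.00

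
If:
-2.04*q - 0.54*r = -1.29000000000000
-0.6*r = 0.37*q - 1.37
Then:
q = 0.03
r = 2.26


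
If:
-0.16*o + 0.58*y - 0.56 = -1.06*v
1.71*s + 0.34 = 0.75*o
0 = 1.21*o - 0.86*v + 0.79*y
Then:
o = 0.42061135371179 - 1.16698689956332*y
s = -0.511836359457596*y - 0.0143517454480451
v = 0.5917903930131 - 0.723318777292576*y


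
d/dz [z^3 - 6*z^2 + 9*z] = 3*z^2 - 12*z + 9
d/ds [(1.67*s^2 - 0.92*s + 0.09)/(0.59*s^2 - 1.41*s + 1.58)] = (-1.8119*s^2 + 5.171*s - 1.3267)/(0.3481*s^4 - 1.6638*s^3 + 3.8525*s^2 - 4.4556*s + 2.4964)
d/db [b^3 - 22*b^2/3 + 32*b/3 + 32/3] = 3*b^2 - 44*b/3 + 32/3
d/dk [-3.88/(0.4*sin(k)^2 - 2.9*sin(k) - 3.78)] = (3.104*sin(k) - 11.252)*cos(k)/(-0.4*sin(k)^2 + 2.9*sin(k) + 3.78)^2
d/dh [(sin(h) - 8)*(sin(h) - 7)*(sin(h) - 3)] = (3*sin(h)^2 - 36*sin(h) + 101)*cos(h)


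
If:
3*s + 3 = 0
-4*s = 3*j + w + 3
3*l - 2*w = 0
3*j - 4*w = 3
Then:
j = 7/15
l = -4/15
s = -1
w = -2/5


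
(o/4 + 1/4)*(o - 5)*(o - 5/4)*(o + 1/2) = o^4/4 - 19*o^3/16 - 21*o^2/32 + 25*o/16 + 25/32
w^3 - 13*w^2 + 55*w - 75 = (w - 5)^2*(w - 3)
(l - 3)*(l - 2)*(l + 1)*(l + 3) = l^4 - l^3 - 11*l^2 + 9*l + 18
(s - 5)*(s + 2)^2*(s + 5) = s^4 + 4*s^3 - 21*s^2 - 100*s - 100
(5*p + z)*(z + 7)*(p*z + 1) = 5*p^2*z^2 + 35*p^2*z + p*z^3 + 7*p*z^2 + 5*p*z + 35*p + z^2 + 7*z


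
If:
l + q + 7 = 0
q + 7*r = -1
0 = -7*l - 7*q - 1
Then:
No Solution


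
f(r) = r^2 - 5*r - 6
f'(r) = 2*r - 5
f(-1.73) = 5.64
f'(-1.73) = -8.46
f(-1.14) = 1.00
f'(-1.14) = -7.28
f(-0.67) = -2.20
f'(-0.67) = -6.34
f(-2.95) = 17.45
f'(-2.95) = -10.90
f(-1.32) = 2.34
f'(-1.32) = -7.64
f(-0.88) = -0.83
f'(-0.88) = -6.76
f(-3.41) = 22.68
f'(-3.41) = -11.82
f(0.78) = -9.29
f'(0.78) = -3.44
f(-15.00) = 294.00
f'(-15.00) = -35.00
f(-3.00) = 18.00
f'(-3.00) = -11.00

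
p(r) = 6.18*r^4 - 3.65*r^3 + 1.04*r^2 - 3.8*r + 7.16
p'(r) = 24.72*r^3 - 10.95*r^2 + 2.08*r - 3.8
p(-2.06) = 162.60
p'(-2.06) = -270.65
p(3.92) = 1247.64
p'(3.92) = 1325.13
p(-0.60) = 11.40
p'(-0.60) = -14.33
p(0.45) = 5.58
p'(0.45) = -2.83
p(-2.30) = 238.75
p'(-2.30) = -367.28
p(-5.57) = 6639.87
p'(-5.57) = -4626.94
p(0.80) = 5.45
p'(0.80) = 3.51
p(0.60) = 5.27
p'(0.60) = -1.15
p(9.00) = 37943.33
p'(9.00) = 17148.85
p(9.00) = 37943.33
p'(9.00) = 17148.85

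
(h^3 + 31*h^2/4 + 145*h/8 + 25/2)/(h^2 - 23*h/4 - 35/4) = (h^2 + 13*h/2 + 10)/(h - 7)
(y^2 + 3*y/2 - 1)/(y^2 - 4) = (y - 1/2)/(y - 2)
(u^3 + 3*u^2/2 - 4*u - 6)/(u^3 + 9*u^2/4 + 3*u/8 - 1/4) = 4*(2*u^2 - u - 6)/(8*u^2 + 2*u - 1)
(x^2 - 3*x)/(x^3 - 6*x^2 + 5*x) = (x - 3)/(x^2 - 6*x + 5)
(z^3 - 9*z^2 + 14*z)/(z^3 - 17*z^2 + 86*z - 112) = z/(z - 8)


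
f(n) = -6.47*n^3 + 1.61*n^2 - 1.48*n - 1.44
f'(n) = -19.41*n^2 + 3.22*n - 1.48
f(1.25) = -13.41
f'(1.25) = -27.78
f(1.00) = -7.78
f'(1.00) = -17.67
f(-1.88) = 50.02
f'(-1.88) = -76.14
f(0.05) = -1.51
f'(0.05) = -1.37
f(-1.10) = 10.75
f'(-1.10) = -28.51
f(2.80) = -134.99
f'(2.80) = -144.64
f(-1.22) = 14.51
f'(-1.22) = -34.30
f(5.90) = -1282.93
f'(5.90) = -658.14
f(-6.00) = 1462.92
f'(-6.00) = -719.56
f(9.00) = -4600.98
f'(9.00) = -1544.71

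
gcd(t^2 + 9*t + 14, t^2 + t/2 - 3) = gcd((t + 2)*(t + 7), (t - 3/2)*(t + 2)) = t + 2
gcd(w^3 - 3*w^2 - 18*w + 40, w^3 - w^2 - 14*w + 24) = w^2 + 2*w - 8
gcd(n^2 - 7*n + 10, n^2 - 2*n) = n - 2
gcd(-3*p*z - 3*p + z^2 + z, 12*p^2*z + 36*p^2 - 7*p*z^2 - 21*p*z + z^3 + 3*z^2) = -3*p + z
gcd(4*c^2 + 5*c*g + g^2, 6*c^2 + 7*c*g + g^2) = c + g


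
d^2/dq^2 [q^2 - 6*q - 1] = 2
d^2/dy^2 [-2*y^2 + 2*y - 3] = -4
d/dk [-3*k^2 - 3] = -6*k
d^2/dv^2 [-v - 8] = 0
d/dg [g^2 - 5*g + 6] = 2*g - 5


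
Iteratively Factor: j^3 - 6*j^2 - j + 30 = (j - 3)*(j^2 - 3*j - 10) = (j - 5)*(j - 3)*(j + 2)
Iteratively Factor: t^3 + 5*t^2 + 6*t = (t + 3)*(t^2 + 2*t) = t*(t + 3)*(t + 2)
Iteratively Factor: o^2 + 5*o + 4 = (o + 1)*(o + 4)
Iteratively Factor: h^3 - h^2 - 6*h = (h - 3)*(h^2 + 2*h) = (h - 3)*(h + 2)*(h)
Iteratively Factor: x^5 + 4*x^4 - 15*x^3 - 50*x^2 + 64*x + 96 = (x - 2)*(x^4 + 6*x^3 - 3*x^2 - 56*x - 48) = (x - 3)*(x - 2)*(x^3 + 9*x^2 + 24*x + 16) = (x - 3)*(x - 2)*(x + 4)*(x^2 + 5*x + 4) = (x - 3)*(x - 2)*(x + 1)*(x + 4)*(x + 4)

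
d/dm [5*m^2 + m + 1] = 10*m + 1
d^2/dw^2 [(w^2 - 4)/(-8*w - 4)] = 15/(2*(8*w^3 + 12*w^2 + 6*w + 1))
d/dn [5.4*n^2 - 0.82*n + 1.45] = 10.8*n - 0.82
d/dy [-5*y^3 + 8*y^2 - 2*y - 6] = -15*y^2 + 16*y - 2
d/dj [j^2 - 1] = 2*j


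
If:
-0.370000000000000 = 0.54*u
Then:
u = -0.69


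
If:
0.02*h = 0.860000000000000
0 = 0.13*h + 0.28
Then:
No Solution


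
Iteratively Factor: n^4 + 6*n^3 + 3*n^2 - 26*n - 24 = (n + 1)*(n^3 + 5*n^2 - 2*n - 24) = (n - 2)*(n + 1)*(n^2 + 7*n + 12) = (n - 2)*(n + 1)*(n + 4)*(n + 3)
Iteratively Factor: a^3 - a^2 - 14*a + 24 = (a + 4)*(a^2 - 5*a + 6) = (a - 3)*(a + 4)*(a - 2)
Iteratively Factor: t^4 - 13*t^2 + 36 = (t - 3)*(t^3 + 3*t^2 - 4*t - 12) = (t - 3)*(t + 3)*(t^2 - 4) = (t - 3)*(t - 2)*(t + 3)*(t + 2)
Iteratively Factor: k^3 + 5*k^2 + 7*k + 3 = (k + 1)*(k^2 + 4*k + 3) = (k + 1)^2*(k + 3)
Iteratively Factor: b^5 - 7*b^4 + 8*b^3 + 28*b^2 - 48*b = (b - 3)*(b^4 - 4*b^3 - 4*b^2 + 16*b) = (b - 3)*(b + 2)*(b^3 - 6*b^2 + 8*b) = (b - 3)*(b - 2)*(b + 2)*(b^2 - 4*b) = b*(b - 3)*(b - 2)*(b + 2)*(b - 4)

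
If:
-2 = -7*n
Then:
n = 2/7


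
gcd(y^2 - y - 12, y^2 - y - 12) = y^2 - y - 12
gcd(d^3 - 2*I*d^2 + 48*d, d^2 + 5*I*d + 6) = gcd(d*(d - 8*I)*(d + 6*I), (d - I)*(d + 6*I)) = d + 6*I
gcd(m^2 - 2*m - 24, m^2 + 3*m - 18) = 1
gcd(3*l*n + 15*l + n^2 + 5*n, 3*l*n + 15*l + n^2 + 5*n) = 3*l*n + 15*l + n^2 + 5*n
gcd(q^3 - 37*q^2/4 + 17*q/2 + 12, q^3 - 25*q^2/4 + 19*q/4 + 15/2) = q^2 - 5*q/4 - 3/2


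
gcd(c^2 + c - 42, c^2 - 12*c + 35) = 1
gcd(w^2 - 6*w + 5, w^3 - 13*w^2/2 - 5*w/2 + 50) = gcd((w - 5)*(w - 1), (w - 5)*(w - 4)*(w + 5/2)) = w - 5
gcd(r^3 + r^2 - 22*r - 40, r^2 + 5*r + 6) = r + 2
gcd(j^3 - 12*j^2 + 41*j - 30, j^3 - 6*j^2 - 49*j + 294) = j - 6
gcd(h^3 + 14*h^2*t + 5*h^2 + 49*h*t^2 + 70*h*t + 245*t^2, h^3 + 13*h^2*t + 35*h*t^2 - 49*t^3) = h^2 + 14*h*t + 49*t^2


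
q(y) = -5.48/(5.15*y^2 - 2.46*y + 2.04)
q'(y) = -5.48*(2.46 - 10.3*y)/(5.15*y^2 - 2.46*y + 2.04)^2 = (56.444*y - 13.4808)/(5.15*y^2 - 2.46*y + 2.04)^2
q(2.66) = -0.17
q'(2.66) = 0.13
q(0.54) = -2.48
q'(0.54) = 3.47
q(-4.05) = -0.06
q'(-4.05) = -0.03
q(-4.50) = -0.05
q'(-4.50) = -0.02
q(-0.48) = -1.24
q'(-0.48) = -2.09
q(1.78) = -0.39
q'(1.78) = 0.45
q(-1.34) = -0.38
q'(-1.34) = -0.42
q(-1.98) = -0.20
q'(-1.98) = -0.17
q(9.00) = -0.01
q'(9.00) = 0.00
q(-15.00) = -0.00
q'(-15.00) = -0.00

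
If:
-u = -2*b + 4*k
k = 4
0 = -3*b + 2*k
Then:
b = 8/3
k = 4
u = -32/3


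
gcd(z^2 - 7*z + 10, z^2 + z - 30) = z - 5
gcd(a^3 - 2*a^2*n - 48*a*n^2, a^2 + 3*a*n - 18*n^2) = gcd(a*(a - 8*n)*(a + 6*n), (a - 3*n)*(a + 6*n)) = a + 6*n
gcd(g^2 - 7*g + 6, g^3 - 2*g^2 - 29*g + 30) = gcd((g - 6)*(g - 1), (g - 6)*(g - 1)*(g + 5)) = g^2 - 7*g + 6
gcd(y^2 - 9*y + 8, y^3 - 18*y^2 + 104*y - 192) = y - 8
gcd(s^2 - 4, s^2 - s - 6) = s + 2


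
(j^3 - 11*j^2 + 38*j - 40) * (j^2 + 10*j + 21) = j^5 - j^4 - 51*j^3 + 109*j^2 + 398*j - 840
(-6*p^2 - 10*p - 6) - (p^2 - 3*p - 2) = -7*p^2 - 7*p - 4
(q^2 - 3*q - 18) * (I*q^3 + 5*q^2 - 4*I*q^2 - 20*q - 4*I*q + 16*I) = I*q^5 + 5*q^4 - 7*I*q^4 - 35*q^3 - 10*I*q^3 - 30*q^2 + 100*I*q^2 + 360*q + 24*I*q - 288*I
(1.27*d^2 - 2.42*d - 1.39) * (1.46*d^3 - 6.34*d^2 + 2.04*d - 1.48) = 1.8542*d^5 - 11.585*d^4 + 15.9042*d^3 + 1.9962*d^2 + 0.746*d + 2.0572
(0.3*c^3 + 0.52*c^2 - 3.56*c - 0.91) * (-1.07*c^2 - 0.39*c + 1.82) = -0.321*c^5 - 0.6734*c^4 + 4.1524*c^3 + 3.3085*c^2 - 6.1243*c - 1.6562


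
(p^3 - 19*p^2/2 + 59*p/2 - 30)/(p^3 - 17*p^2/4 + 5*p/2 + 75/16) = 8*(p^2 - 7*p + 12)/(8*p^2 - 14*p - 15)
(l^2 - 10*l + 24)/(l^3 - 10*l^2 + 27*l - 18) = (l - 4)/(l^2 - 4*l + 3)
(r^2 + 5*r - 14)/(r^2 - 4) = (r + 7)/(r + 2)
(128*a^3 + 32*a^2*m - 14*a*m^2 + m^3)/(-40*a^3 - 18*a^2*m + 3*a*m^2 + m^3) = (-64*a^2 + 16*a*m - m^2)/(20*a^2 - a*m - m^2)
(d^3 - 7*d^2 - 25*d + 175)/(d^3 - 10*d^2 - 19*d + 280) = (d - 5)/(d - 8)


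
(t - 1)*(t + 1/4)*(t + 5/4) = t^3 + t^2/2 - 19*t/16 - 5/16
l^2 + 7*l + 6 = (l + 1)*(l + 6)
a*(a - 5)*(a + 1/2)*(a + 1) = a^4 - 7*a^3/2 - 7*a^2 - 5*a/2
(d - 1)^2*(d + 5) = d^3 + 3*d^2 - 9*d + 5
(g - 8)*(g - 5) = g^2 - 13*g + 40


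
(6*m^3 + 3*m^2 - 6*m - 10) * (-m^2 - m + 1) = -6*m^5 - 9*m^4 + 9*m^3 + 19*m^2 + 4*m - 10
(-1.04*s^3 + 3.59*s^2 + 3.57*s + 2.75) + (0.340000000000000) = -1.04*s^3 + 3.59*s^2 + 3.57*s + 3.09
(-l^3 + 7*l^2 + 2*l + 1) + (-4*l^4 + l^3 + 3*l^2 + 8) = -4*l^4 + 10*l^2 + 2*l + 9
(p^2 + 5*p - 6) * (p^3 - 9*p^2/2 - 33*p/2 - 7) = p^5 + p^4/2 - 45*p^3 - 125*p^2/2 + 64*p + 42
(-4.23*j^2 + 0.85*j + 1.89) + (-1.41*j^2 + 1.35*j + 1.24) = -5.64*j^2 + 2.2*j + 3.13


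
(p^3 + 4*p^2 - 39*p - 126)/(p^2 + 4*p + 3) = (p^2 + p - 42)/(p + 1)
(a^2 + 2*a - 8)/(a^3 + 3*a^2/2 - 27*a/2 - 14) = 2*(a - 2)/(2*a^2 - 5*a - 7)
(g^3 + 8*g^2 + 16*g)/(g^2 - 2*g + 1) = g*(g^2 + 8*g + 16)/(g^2 - 2*g + 1)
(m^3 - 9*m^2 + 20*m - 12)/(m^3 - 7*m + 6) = (m - 6)/(m + 3)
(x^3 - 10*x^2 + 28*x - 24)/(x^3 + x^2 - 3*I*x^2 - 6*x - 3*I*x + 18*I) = (x^2 - 8*x + 12)/(x^2 + 3*x*(1 - I) - 9*I)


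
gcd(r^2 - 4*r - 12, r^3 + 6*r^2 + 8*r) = r + 2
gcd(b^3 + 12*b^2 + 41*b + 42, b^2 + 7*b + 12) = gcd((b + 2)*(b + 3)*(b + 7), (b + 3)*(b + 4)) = b + 3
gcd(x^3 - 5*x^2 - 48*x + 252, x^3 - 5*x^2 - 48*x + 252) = x^3 - 5*x^2 - 48*x + 252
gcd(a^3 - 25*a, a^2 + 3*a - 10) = a + 5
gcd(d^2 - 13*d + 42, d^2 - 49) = d - 7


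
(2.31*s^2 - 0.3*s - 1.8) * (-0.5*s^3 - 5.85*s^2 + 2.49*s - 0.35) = -1.155*s^5 - 13.3635*s^4 + 8.4069*s^3 + 8.9745*s^2 - 4.377*s + 0.63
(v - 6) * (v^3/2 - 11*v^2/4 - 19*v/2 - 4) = v^4/2 - 23*v^3/4 + 7*v^2 + 53*v + 24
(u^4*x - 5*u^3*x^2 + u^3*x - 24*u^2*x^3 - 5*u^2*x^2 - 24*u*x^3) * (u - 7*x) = u^5*x - 12*u^4*x^2 + u^4*x + 11*u^3*x^3 - 12*u^3*x^2 + 168*u^2*x^4 + 11*u^2*x^3 + 168*u*x^4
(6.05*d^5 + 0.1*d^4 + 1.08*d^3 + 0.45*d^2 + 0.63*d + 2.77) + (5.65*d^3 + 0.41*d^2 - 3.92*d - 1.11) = 6.05*d^5 + 0.1*d^4 + 6.73*d^3 + 0.86*d^2 - 3.29*d + 1.66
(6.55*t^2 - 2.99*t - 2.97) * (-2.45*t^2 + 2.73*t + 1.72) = -16.0475*t^4 + 25.207*t^3 + 10.3798*t^2 - 13.2509*t - 5.1084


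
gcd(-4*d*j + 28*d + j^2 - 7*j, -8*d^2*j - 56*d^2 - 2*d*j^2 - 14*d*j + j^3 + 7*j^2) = 4*d - j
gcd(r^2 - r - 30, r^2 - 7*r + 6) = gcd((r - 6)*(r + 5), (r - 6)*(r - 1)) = r - 6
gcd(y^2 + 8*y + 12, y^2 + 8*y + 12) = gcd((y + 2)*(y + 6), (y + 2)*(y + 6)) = y^2 + 8*y + 12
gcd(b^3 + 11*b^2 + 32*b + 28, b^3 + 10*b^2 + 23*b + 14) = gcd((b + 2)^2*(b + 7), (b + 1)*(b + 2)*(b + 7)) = b^2 + 9*b + 14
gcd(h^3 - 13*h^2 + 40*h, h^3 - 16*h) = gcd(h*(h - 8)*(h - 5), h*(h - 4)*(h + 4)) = h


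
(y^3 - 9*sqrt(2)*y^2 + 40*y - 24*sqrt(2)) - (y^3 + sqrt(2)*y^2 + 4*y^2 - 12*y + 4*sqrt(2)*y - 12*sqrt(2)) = -10*sqrt(2)*y^2 - 4*y^2 - 4*sqrt(2)*y + 52*y - 12*sqrt(2)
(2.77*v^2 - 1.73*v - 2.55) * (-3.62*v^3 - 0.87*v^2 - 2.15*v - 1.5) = -10.0274*v^5 + 3.8527*v^4 + 4.7806*v^3 + 1.783*v^2 + 8.0775*v + 3.825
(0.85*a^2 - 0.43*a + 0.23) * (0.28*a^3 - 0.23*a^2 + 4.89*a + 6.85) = 0.238*a^5 - 0.3159*a^4 + 4.3198*a^3 + 3.6669*a^2 - 1.8208*a + 1.5755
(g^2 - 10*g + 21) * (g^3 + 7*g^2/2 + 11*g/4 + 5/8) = g^5 - 13*g^4/2 - 45*g^3/4 + 373*g^2/8 + 103*g/2 + 105/8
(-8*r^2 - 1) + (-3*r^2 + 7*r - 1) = -11*r^2 + 7*r - 2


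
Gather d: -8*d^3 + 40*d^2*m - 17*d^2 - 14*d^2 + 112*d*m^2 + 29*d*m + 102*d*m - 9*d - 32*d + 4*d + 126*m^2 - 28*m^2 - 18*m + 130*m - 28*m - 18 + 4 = -8*d^3 + d^2*(40*m - 31) + d*(112*m^2 + 131*m - 37) + 98*m^2 + 84*m - 14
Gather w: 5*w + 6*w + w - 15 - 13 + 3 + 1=12*w - 24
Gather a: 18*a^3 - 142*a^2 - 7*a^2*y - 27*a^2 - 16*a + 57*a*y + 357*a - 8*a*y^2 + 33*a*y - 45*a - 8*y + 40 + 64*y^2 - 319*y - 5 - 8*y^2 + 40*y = 18*a^3 + a^2*(-7*y - 169) + a*(-8*y^2 + 90*y + 296) + 56*y^2 - 287*y + 35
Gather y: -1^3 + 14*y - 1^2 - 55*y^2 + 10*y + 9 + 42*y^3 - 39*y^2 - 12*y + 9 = 42*y^3 - 94*y^2 + 12*y + 16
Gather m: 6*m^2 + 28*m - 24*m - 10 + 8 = 6*m^2 + 4*m - 2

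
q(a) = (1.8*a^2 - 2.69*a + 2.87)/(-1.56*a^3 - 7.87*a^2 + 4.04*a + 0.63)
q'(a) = (3.6*a - 2.69)/(-1.56*a^3 - 7.87*a^2 + 4.04*a + 0.63) + (1.8*a^2 - 2.69*a + 2.87)*(4.68*a^2 + 15.74*a - 4.04)/(-1.56*a^3 - 7.87*a^2 + 4.04*a + 0.63)^2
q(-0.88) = -0.83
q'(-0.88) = -0.76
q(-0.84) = -0.87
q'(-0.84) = -0.86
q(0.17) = 2.28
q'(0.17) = -4.51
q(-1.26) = -0.66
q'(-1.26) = -0.26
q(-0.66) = -1.08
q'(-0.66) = -1.66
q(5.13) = -0.09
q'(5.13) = 0.01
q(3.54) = -0.10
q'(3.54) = 0.01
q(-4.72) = -1.87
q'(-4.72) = 2.30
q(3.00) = -0.11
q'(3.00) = 0.01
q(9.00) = -0.07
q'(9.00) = 0.00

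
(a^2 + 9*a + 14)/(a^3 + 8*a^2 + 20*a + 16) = (a + 7)/(a^2 + 6*a + 8)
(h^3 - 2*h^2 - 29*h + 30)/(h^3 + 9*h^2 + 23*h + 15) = (h^2 - 7*h + 6)/(h^2 + 4*h + 3)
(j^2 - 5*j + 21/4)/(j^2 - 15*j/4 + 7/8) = 2*(2*j - 3)/(4*j - 1)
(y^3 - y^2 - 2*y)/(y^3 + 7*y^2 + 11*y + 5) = y*(y - 2)/(y^2 + 6*y + 5)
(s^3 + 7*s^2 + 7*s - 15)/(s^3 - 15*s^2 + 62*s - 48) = (s^2 + 8*s + 15)/(s^2 - 14*s + 48)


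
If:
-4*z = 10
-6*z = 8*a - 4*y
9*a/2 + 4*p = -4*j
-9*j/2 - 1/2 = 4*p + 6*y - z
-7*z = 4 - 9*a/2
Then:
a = -3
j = 84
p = -645/8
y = -39/4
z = -5/2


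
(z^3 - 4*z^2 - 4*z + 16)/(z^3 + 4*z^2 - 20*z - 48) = (z - 2)/(z + 6)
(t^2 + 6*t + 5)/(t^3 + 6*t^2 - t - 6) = (t + 5)/(t^2 + 5*t - 6)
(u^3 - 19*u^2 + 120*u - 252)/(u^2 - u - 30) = (u^2 - 13*u + 42)/(u + 5)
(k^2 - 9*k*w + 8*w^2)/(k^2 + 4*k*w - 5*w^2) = (k - 8*w)/(k + 5*w)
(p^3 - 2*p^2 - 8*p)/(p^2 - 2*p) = (p^2 - 2*p - 8)/(p - 2)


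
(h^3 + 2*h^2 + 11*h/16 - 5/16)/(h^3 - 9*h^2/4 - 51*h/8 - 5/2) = (4*h^2 + 3*h - 1)/(2*(2*h^2 - 7*h - 4))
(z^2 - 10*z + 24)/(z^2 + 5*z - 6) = (z^2 - 10*z + 24)/(z^2 + 5*z - 6)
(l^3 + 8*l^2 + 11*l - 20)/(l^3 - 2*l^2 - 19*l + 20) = (l + 5)/(l - 5)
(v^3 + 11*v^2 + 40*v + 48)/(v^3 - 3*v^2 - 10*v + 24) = (v^2 + 8*v + 16)/(v^2 - 6*v + 8)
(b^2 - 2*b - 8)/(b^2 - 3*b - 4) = (b + 2)/(b + 1)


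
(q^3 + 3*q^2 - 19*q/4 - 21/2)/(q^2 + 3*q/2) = q + 3/2 - 7/q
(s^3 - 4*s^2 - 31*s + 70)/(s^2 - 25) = (s^2 - 9*s + 14)/(s - 5)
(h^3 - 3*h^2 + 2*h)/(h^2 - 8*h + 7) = h*(h - 2)/(h - 7)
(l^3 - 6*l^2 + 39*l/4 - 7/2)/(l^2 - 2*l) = l - 4 + 7/(4*l)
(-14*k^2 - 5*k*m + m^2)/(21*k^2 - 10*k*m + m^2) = (-2*k - m)/(3*k - m)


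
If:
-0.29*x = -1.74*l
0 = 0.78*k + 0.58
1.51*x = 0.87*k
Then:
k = -0.74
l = -0.07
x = -0.43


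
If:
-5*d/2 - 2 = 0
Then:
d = -4/5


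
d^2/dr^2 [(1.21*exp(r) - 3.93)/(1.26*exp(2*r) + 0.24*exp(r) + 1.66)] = (1.920996*exp(4*r) - 25.322976*exp(3*r) - 18.750312*exp(2*r) + 32.17152*exp(r) + 4.899988)*exp(r)/(2.000376*exp(6*r) + 1.143072*exp(5*r) + 8.123976*exp(4*r) + 3.025728*exp(3*r) + 10.703016*exp(2*r) + 1.984032*exp(r) + 4.574296)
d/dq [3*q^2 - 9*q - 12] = 6*q - 9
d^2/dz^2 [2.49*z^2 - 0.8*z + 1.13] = 4.98000000000000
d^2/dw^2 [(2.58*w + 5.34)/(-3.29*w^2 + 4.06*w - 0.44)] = (-(2.58*w + 5.34)*(6.58*w - 4.06)*(13.16*w - 8.12) + (50.9292*w + 14.1876)*(3.29*w^2 - 4.06*w + 0.44))/(3.29*w^2 - 4.06*w + 0.44)^3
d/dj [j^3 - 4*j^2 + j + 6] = 3*j^2 - 8*j + 1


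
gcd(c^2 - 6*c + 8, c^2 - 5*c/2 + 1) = c - 2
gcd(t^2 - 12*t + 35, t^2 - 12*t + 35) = t^2 - 12*t + 35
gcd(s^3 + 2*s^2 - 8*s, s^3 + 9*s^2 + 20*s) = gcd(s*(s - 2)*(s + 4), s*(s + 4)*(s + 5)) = s^2 + 4*s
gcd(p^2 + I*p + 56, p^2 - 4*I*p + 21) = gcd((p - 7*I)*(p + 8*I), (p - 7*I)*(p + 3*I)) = p - 7*I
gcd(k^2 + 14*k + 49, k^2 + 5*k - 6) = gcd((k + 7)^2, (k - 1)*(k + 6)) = 1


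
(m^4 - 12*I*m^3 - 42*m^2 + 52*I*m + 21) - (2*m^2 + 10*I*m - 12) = m^4 - 12*I*m^3 - 44*m^2 + 42*I*m + 33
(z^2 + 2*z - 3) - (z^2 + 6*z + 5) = -4*z - 8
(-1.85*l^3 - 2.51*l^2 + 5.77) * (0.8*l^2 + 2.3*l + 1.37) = -1.48*l^5 - 6.263*l^4 - 8.3075*l^3 + 1.1773*l^2 + 13.271*l + 7.9049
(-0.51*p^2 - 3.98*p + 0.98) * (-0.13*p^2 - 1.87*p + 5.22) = 0.0663*p^4 + 1.4711*p^3 + 4.653*p^2 - 22.6082*p + 5.1156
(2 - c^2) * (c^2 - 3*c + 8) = -c^4 + 3*c^3 - 6*c^2 - 6*c + 16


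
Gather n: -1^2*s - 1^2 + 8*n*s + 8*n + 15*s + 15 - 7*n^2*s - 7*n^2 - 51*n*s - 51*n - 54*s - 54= n^2*(-7*s - 7) + n*(-43*s - 43) - 40*s - 40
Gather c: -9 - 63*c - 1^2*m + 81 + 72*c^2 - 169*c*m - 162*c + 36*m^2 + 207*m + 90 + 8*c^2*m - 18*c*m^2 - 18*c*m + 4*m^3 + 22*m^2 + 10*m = c^2*(8*m + 72) + c*(-18*m^2 - 187*m - 225) + 4*m^3 + 58*m^2 + 216*m + 162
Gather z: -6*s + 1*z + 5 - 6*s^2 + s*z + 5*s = -6*s^2 - s + z*(s + 1) + 5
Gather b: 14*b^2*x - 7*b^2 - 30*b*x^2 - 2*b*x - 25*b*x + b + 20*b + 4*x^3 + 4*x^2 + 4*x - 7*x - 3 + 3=b^2*(14*x - 7) + b*(-30*x^2 - 27*x + 21) + 4*x^3 + 4*x^2 - 3*x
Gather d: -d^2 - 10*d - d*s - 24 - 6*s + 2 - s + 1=-d^2 + d*(-s - 10) - 7*s - 21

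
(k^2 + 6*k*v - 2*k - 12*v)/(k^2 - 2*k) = (k + 6*v)/k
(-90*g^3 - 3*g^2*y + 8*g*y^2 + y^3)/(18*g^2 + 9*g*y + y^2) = (-15*g^2 + 2*g*y + y^2)/(3*g + y)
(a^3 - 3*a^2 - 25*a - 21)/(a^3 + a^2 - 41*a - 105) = (a + 1)/(a + 5)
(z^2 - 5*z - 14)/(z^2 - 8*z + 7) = (z + 2)/(z - 1)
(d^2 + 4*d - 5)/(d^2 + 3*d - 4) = (d + 5)/(d + 4)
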